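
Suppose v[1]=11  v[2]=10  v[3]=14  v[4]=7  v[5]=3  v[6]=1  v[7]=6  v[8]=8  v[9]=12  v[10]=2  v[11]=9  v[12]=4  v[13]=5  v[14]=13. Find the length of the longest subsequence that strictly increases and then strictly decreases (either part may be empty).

inc[i] = longest strictly increasing subsequence ending at i; dec[i] = longest strictly decreasing subsequence starting at i:
i:      1  2  3  4  5  6  7  8  9 10 11 12 13 14
v[i]:  11 10 14  7  3  1  6  8 12  2  9  4  5 13
inc:    1  1  2  1  1  1  2  3  4  2  4  3  4  5
dec:    5  4  4  3  2  1  2  2  3  1  2  1  1  1
Best peak at i=9 (value 12): inc=4, dec=3, length 4+3−1 = 6.

6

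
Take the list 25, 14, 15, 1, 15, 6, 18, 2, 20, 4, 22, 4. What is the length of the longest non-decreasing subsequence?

Let dp[i] be the length of the longest such subsequence ending at index i:
i:      1  2  3  4  5  6  7  8  9 10 11 12
a[i]:  25 14 15  1 15  6 18  2 20  4 22  4
dp:     1  1  2  1  3  2  4  2  5  3  6  4
Maximum dp value is 6.

6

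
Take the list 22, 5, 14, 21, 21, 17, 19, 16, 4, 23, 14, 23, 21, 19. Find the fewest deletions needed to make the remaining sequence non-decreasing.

8

Fewest deletions = n − (longest non-decreasing subsequence).
i:      1  2  3  4  5  6  7  8  9 10 11 12 13 14
a[i]:  22  5 14 21 21 17 19 16  4 23 14 23 21 19
dp:     1  1  2  3  4  3  4  3  1  5  3  6  5  5
max dp = 6, so deletions = 14 − 6 = 8.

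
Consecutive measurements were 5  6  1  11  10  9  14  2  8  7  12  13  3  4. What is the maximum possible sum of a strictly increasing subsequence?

Let S[i] be the best sum of a strictly increasing subsequence ending at i:
i:      1  2  3  4  5  6  7  8  9 10 11 12 13 14
a[i]:   5  6  1 11 10  9 14  2  8  7 12 13  3  4
S:      5 11  1 22 21 20 36  3 19 18 34 47  6 10
Maximum is 47 (e.g. 5 + 6 + 11 + 12 + 13).

47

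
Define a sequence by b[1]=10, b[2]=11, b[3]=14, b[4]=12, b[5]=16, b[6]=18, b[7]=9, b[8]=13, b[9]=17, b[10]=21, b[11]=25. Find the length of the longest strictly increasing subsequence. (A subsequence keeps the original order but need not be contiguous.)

7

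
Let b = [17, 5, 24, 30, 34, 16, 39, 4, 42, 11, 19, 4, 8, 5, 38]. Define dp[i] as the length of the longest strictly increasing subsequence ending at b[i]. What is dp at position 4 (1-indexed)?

dp[i] = 1 + max{dp[j] : j<i, b[j]<b[i]} (or 1 if no such j):
i:      1  2  3  4  5  6  7  8  9 10 11 12 13 14 15
b[i]:  17  5 24 30 34 16 39  4 42 11 19  4  8  5 38
dp:     1  1  2  3  4  2  5  1  6  2  3  1  2  2  5
At index 4 the value is 3.

3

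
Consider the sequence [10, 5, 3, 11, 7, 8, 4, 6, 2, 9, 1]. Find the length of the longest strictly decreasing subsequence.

5

Negate each value so 'decreasing' becomes 'increasing', then run patience tails on the negated sequence:
-10 → extends → [-10]
-5 → extends → [-10, -5]
-3 → extends → [-10, -5, -3]
-11 → replaces -10 → [-11, -5, -3]
-7 → replaces -5 → [-11, -7, -3]
-8 → replaces -7 → [-11, -8, -3]
-4 → replaces -3 → [-11, -8, -4]
-6 → replaces -4 → [-11, -8, -6]
-2 → extends → [-11, -8, -6, -2]
-9 → replaces -8 → [-11, -9, -6, -2]
-1 → extends → [-11, -9, -6, -2, -1]
Five tails, so the longest strictly decreasing subsequence of the original has length 5.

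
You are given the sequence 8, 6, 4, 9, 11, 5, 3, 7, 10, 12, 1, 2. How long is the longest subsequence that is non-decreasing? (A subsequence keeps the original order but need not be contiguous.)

5

Let dp[i] be the length of the longest such subsequence ending at index i:
i:      1  2  3  4  5  6  7  8  9 10 11 12
a[i]:   8  6  4  9 11  5  3  7 10 12  1  2
dp:     1  1  1  2  3  2  1  3  4  5  1  2
Maximum dp value is 5.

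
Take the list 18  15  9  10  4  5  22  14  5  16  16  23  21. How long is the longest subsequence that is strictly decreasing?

Let dp[i] be the longest strictly decreasing subsequence ending at i:
i:      1  2  3  4  5  6  7  8  9 10 11 12 13
a[i]:  18 15  9 10  4  5 22 14  5 16 16 23 21
dp:     1  2  3  3  4  4  1  3  4  2  2  1  2
Maximum is 4.

4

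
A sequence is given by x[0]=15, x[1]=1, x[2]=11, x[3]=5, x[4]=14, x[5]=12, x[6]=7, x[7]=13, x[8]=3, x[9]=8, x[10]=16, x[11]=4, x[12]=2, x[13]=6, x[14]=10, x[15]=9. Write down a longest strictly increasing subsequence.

Patience tails give the LIS length; then backtrack through the dp parents:
15 → extends → [15]
1 → replaces 15 → [1]
11 → extends → [1, 11]
5 → replaces 11 → [1, 5]
14 → extends → [1, 5, 14]
12 → replaces 14 → [1, 5, 12]
7 → replaces 12 → [1, 5, 7]
13 → extends → [1, 5, 7, 13]
3 → replaces 5 → [1, 3, 7, 13]
8 → replaces 13 → [1, 3, 7, 8]
16 → extends → [1, 3, 7, 8, 16]
4 → replaces 7 → [1, 3, 4, 8, 16]
2 → replaces 3 → [1, 2, 4, 8, 16]
6 → replaces 8 → [1, 2, 4, 6, 16]
10 → replaces 16 → [1, 2, 4, 6, 10]
9 → replaces 10 → [1, 2, 4, 6, 9]
Length 5; one witness is 1, 11, 12, 13, 16.

1, 11, 12, 13, 16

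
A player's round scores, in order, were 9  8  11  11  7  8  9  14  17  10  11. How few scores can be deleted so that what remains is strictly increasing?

6

Fewest deletions = n − (longest strictly increasing subsequence).
i:      1  2  3  4  5  6  7  8  9 10 11
a[i]:   9  8 11 11  7  8  9 14 17 10 11
dp:     1  1  2  2  1  2  3  4  5  4  5
max dp = 5, so deletions = 11 − 5 = 6.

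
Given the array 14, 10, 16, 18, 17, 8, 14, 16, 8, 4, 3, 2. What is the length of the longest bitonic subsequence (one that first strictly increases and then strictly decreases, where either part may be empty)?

inc[i] = longest strictly increasing subsequence ending at i; dec[i] = longest strictly decreasing subsequence starting at i:
i:      1  2  3  4  5  6  7  8  9 10 11 12
a[i]:  14 10 16 18 17  8 14 16  8  4  3  2
inc:    1  1  2  3  3  1  2  3  1  1  1  1
dec:    6  5  6  7  6  4  5  5  4  3  2  1
Best peak at i=4 (value 18): inc=3, dec=7, length 3+7−1 = 9.

9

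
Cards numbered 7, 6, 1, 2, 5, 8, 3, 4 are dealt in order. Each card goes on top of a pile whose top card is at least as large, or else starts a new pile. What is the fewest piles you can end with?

Place each on the leftmost legal pile:
7 → new pile 1 (tops now [7])
6 → pile 1 (tops now [6])
1 → pile 1 (tops now [1])
2 → new pile 2 (tops now [1, 2])
5 → new pile 3 (tops now [1, 2, 5])
8 → new pile 4 (tops now [1, 2, 5, 8])
3 → pile 3 (tops now [1, 2, 3, 8])
4 → pile 4 (tops now [1, 2, 3, 4])
Four piles.

4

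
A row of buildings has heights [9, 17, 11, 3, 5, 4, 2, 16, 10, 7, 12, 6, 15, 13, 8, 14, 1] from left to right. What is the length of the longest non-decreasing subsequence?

6

Track the smallest tail for each achievable length (allowing ties):
9 → extends → [9]
17 → extends → [9, 17]
11 → replaces 17 → [9, 11]
3 → replaces 9 → [3, 11]
5 → replaces 11 → [3, 5]
4 → replaces 5 → [3, 4]
2 → replaces 3 → [2, 4]
16 → extends → [2, 4, 16]
10 → replaces 16 → [2, 4, 10]
7 → replaces 10 → [2, 4, 7]
12 → extends → [2, 4, 7, 12]
6 → replaces 7 → [2, 4, 6, 12]
15 → extends → [2, 4, 6, 12, 15]
13 → replaces 15 → [2, 4, 6, 12, 13]
8 → replaces 12 → [2, 4, 6, 8, 13]
14 → extends → [2, 4, 6, 8, 13, 14]
1 → replaces 2 → [1, 4, 6, 8, 13, 14]
Six tails, so the longest non-decreasing subsequence has length 6 (e.g. 3, 5, 10, 12, 13, 14).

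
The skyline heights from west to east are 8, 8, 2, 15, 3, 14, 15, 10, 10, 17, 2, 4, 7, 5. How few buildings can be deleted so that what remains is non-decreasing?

9

Fewest deletions = n − (longest non-decreasing subsequence).
i:      1  2  3  4  5  6  7  8  9 10 11 12 13 14
a[i]:   8  8  2 15  3 14 15 10 10 17  2  4  7  5
dp:     1  2  1  3  2  3  4  3  4  5  2  3  4  4
max dp = 5, so deletions = 14 − 5 = 9.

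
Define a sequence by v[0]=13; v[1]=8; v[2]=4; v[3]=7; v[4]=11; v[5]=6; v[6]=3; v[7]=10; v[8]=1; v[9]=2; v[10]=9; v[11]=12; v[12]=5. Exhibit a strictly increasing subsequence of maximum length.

4, 7, 11, 12

Patience tails give the LIS length; then backtrack through the dp parents:
13 → extends → [13]
8 → replaces 13 → [8]
4 → replaces 8 → [4]
7 → extends → [4, 7]
11 → extends → [4, 7, 11]
6 → replaces 7 → [4, 6, 11]
3 → replaces 4 → [3, 6, 11]
10 → replaces 11 → [3, 6, 10]
1 → replaces 3 → [1, 6, 10]
2 → replaces 6 → [1, 2, 10]
9 → replaces 10 → [1, 2, 9]
12 → extends → [1, 2, 9, 12]
5 → replaces 9 → [1, 2, 5, 12]
Length 4; one witness is 4, 7, 11, 12.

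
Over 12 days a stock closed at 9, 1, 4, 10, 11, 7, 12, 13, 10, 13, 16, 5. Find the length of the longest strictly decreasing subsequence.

Let dp[i] be the longest strictly decreasing subsequence ending at i:
i:      1  2  3  4  5  6  7  8  9 10 11 12
a[i]:   9  1  4 10 11  7 12 13 10 13 16  5
dp:     1  2  2  1  1  2  1  1  2  1  1  3
Maximum is 3.

3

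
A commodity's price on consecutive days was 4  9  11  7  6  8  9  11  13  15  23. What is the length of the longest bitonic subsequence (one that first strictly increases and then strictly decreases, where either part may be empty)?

8

inc[i] = longest strictly increasing subsequence ending at i; dec[i] = longest strictly decreasing subsequence starting at i:
i:      1  2  3  4  5  6  7  8  9 10 11
a[i]:   4  9 11  7  6  8  9 11 13 15 23
inc:    1  2  3  2  2  3  4  5  6  7  8
dec:    1  3  3  2  1  1  1  1  1  1  1
Best peak at i=11 (value 23): inc=8, dec=1, length 8+1−1 = 8.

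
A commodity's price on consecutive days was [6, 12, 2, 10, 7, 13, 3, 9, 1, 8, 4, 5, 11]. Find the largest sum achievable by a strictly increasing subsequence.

33

Let S[i] be the best sum of a strictly increasing subsequence ending at i:
i:      1  2  3  4  5  6  7  8  9 10 11 12 13
a[i]:   6 12  2 10  7 13  3  9  1  8  4  5 11
S:      6 18  2 16 13 31  5 22  1 21  9 14 33
Maximum is 33 (e.g. 6 + 7 + 9 + 11).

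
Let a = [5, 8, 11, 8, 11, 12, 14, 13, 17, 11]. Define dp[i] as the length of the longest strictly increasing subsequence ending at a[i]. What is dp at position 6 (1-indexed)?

4

dp[i] = 1 + max{dp[j] : j<i, a[j]<a[i]} (or 1 if no such j):
i:      1  2  3  4  5  6  7  8  9 10
a[i]:   5  8 11  8 11 12 14 13 17 11
dp:     1  2  3  2  3  4  5  5  6  3
At index 6 the value is 4.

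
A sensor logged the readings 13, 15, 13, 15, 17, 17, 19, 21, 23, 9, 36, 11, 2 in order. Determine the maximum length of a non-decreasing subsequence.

9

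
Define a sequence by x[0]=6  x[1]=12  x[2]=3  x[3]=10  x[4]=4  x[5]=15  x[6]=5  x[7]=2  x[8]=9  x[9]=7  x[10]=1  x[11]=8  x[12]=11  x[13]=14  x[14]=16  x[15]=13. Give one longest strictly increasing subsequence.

Patience tails give the LIS length; then backtrack through the dp parents:
6 → extends → [6]
12 → extends → [6, 12]
3 → replaces 6 → [3, 12]
10 → replaces 12 → [3, 10]
4 → replaces 10 → [3, 4]
15 → extends → [3, 4, 15]
5 → replaces 15 → [3, 4, 5]
2 → replaces 3 → [2, 4, 5]
9 → extends → [2, 4, 5, 9]
7 → replaces 9 → [2, 4, 5, 7]
1 → replaces 2 → [1, 4, 5, 7]
8 → extends → [1, 4, 5, 7, 8]
11 → extends → [1, 4, 5, 7, 8, 11]
14 → extends → [1, 4, 5, 7, 8, 11, 14]
16 → extends → [1, 4, 5, 7, 8, 11, 14, 16]
13 → replaces 14 → [1, 4, 5, 7, 8, 11, 13, 16]
Length 8; one witness is 3, 4, 5, 7, 8, 11, 14, 16.

3, 4, 5, 7, 8, 11, 14, 16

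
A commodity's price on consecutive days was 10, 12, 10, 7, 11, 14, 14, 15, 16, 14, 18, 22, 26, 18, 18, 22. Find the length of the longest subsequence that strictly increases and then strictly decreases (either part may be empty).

inc[i] = longest strictly increasing subsequence ending at i; dec[i] = longest strictly decreasing subsequence starting at i:
i:      1  2  3  4  5  6  7  8  9 10 11 12 13 14 15 16
a[i]:  10 12 10  7 11 14 14 15 16 14 18 22 26 18 18 22
inc:    1  2  1  1  2  3  3  4  5  3  6  7  8  6  6  7
dec:    2  3  2  1  1  1  1  2  2  1  1  2  2  1  1  1
Best peak at i=13 (value 26): inc=8, dec=2, length 8+2−1 = 9.

9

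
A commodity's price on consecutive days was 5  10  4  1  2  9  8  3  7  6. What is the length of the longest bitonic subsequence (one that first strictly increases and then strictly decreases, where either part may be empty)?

inc[i] = longest strictly increasing subsequence ending at i; dec[i] = longest strictly decreasing subsequence starting at i:
i:      1  2  3  4  5  6  7  8  9 10
a[i]:   5 10  4  1  2  9  8  3  7  6
inc:    1  2  1  1  2  3  3  3  4  4
dec:    3  5  2  1  1  4  3  1  2  1
Best peak at i=2 (value 10): inc=2, dec=5, length 2+5−1 = 6.

6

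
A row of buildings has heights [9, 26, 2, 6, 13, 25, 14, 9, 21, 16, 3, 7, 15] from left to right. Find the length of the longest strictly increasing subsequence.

5

Let dp[i] be the length of the longest such subsequence ending at index i:
i:      1  2  3  4  5  6  7  8  9 10 11 12 13
a[i]:   9 26  2  6 13 25 14  9 21 16  3  7 15
dp:     1  2  1  2  3  4  4  3  5  5  2  3  5
Maximum dp value is 5.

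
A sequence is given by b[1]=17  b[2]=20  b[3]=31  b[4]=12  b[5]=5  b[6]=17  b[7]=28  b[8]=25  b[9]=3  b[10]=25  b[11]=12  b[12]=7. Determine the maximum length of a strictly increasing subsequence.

3

Let dp[i] be the length of the longest such subsequence ending at index i:
i:      1  2  3  4  5  6  7  8  9 10 11 12
b[i]:  17 20 31 12  5 17 28 25  3 25 12  7
dp:     1  2  3  1  1  2  3  3  1  3  2  2
Maximum dp value is 3.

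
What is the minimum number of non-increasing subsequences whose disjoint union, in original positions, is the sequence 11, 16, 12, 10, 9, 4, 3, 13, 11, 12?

3

The minimum number of non-increasing subsequences covering a sequence equals the length of its longest strictly increasing subsequence.
LIS length is 3 (e.g. 11, 12, 13), so 3 piles are needed.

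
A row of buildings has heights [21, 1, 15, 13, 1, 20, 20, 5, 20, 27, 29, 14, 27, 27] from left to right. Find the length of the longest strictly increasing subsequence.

Let dp[i] be the length of the longest such subsequence ending at index i:
i:      1  2  3  4  5  6  7  8  9 10 11 12 13 14
a[i]:  21  1 15 13  1 20 20  5 20 27 29 14 27 27
dp:     1  1  2  2  1  3  3  2  3  4  5  3  4  4
Maximum dp value is 5.

5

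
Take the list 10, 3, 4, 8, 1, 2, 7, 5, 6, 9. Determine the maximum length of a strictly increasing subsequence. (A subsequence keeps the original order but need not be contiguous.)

Track the smallest tail for each achievable length (strict):
10 → extends → [10]
3 → replaces 10 → [3]
4 → extends → [3, 4]
8 → extends → [3, 4, 8]
1 → replaces 3 → [1, 4, 8]
2 → replaces 4 → [1, 2, 8]
7 → replaces 8 → [1, 2, 7]
5 → replaces 7 → [1, 2, 5]
6 → extends → [1, 2, 5, 6]
9 → extends → [1, 2, 5, 6, 9]
Five tails, so the longest strictly increasing subsequence has length 5 (e.g. 3, 4, 5, 6, 9).

5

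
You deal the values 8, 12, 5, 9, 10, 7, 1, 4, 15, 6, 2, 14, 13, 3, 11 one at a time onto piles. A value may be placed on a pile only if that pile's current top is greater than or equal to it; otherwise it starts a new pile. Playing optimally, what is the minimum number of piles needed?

Place each on the leftmost legal pile:
8 → new pile 1 (tops now [8])
12 → new pile 2 (tops now [8, 12])
5 → pile 1 (tops now [5, 12])
9 → pile 2 (tops now [5, 9])
10 → new pile 3 (tops now [5, 9, 10])
7 → pile 2 (tops now [5, 7, 10])
1 → pile 1 (tops now [1, 7, 10])
4 → pile 2 (tops now [1, 4, 10])
15 → new pile 4 (tops now [1, 4, 10, 15])
6 → pile 3 (tops now [1, 4, 6, 15])
2 → pile 2 (tops now [1, 2, 6, 15])
14 → pile 4 (tops now [1, 2, 6, 14])
13 → pile 4 (tops now [1, 2, 6, 13])
3 → pile 3 (tops now [1, 2, 3, 13])
11 → pile 4 (tops now [1, 2, 3, 11])
Four piles.

4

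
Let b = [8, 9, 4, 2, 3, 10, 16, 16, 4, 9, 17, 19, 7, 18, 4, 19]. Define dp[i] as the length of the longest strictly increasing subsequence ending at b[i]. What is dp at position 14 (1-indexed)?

6

dp[i] = 1 + max{dp[j] : j<i, b[j]<b[i]} (or 1 if no such j):
i:      1  2  3  4  5  6  7  8  9 10 11 12 13 14 15 16
b[i]:   8  9  4  2  3 10 16 16  4  9 17 19  7 18  4 19
dp:     1  2  1  1  2  3  4  4  3  4  5  6  4  6  3  7
At index 14 the value is 6.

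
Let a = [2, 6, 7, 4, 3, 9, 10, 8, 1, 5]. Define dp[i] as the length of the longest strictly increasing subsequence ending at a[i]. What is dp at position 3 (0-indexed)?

dp[i] = 1 + max{dp[j] : j<i, a[j]<a[i]} (or 1 if no such j):
i:      0  1  2  3  4  5  6  7  8  9
a[i]:   2  6  7  4  3  9 10  8  1  5
dp:     1  2  3  2  2  4  5  4  1  3
At index 3 the value is 2.

2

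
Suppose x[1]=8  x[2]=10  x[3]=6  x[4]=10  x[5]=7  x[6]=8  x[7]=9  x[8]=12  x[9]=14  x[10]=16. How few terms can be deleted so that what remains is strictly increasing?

3

Fewest deletions = n − (longest strictly increasing subsequence).
Patience tails:
8 → extends → [8]
10 → extends → [8, 10]
6 → replaces 8 → [6, 10]
10 → already a tail → [6, 10]
7 → replaces 10 → [6, 7]
8 → extends → [6, 7, 8]
9 → extends → [6, 7, 8, 9]
12 → extends → [6, 7, 8, 9, 12]
14 → extends → [6, 7, 8, 9, 12, 14]
16 → extends → [6, 7, 8, 9, 12, 14, 16]
Longest strictly increasing subsequence has length 7, so deletions = 10 − 7 = 3.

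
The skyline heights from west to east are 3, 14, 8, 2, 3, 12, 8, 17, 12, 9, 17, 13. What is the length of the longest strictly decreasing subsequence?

Negate each value so 'decreasing' becomes 'increasing', then run patience tails on the negated sequence:
-3 → extends → [-3]
-14 → replaces -3 → [-14]
-8 → extends → [-14, -8]
-2 → extends → [-14, -8, -2]
-3 → replaces -2 → [-14, -8, -3]
-12 → replaces -8 → [-14, -12, -3]
-8 → replaces -3 → [-14, -12, -8]
-17 → replaces -14 → [-17, -12, -8]
-12 → already a tail → [-17, -12, -8]
-9 → replaces -8 → [-17, -12, -9]
-17 → already a tail → [-17, -12, -9]
-13 → replaces -12 → [-17, -13, -9]
Three tails, so the longest strictly decreasing subsequence of the original has length 3.

3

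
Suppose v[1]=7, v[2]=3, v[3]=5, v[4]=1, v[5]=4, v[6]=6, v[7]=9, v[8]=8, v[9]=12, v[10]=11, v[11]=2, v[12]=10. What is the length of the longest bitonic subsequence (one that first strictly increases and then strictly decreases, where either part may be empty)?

inc[i] = longest strictly increasing subsequence ending at i; dec[i] = longest strictly decreasing subsequence starting at i:
i:      1  2  3  4  5  6  7  8  9 10 11 12
v[i]:   7  3  5  1  4  6  9  8 12 11  2 10
inc:    1  1  2  1  2  3  4  4  5  5  2  5
dec:    4  2  3  1  2  2  3  2  3  2  1  1
Best peak at i=9 (value 12): inc=5, dec=3, length 5+3−1 = 7.

7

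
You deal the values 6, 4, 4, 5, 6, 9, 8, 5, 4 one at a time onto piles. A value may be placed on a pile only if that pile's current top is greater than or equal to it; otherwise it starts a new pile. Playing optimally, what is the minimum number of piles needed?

The minimum number of non-increasing subsequences covering a sequence equals the length of its longest strictly increasing subsequence.
LIS length is 4 (e.g. 4, 5, 6, 9), so 4 piles are needed.

4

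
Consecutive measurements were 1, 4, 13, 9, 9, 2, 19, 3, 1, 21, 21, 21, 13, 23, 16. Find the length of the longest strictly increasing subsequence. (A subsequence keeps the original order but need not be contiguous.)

6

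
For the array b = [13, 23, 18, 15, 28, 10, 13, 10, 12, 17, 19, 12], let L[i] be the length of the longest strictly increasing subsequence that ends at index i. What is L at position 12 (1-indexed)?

2

dp[i] = 1 + max{dp[j] : j<i, b[j]<b[i]} (or 1 if no such j):
i:      1  2  3  4  5  6  7  8  9 10 11 12
b[i]:  13 23 18 15 28 10 13 10 12 17 19 12
dp:     1  2  2  2  3  1  2  1  2  3  4  2
At index 12 the value is 2.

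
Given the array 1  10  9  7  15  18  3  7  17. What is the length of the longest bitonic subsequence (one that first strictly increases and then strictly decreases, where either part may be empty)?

inc[i] = longest strictly increasing subsequence ending at i; dec[i] = longest strictly decreasing subsequence starting at i:
i:      1  2  3  4  5  6  7  8  9
a[i]:   1 10  9  7 15 18  3  7 17
inc:    1  2  2  2  3  4  2  3  4
dec:    1  4  3  2  2  2  1  1  1
Best peak at i=2 (value 10): inc=2, dec=4, length 2+4−1 = 5.

5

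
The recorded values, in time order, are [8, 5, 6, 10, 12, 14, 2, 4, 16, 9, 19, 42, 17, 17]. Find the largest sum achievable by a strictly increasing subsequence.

124

Let S[i] be the best sum of a strictly increasing subsequence ending at i:
i:       1   2   3   4   5   6   7   8   9  10  11  12  13  14
a[i]:    8   5   6  10  12  14   2   4  16   9  19  42  17  17
S:       8   5  11  21  33  47   2   6  63  20  82 124  80  80
Maximum is 124 (e.g. 5 + 6 + 10 + 12 + 14 + 16 + 19 + 42).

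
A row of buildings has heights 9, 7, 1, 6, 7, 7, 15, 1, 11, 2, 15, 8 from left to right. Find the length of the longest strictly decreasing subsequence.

Negate each value so 'decreasing' becomes 'increasing', then run patience tails on the negated sequence:
-9 → extends → [-9]
-7 → extends → [-9, -7]
-1 → extends → [-9, -7, -1]
-6 → replaces -1 → [-9, -7, -6]
-7 → already a tail → [-9, -7, -6]
-7 → already a tail → [-9, -7, -6]
-15 → replaces -9 → [-15, -7, -6]
-1 → extends → [-15, -7, -6, -1]
-11 → replaces -7 → [-15, -11, -6, -1]
-2 → replaces -1 → [-15, -11, -6, -2]
-15 → already a tail → [-15, -11, -6, -2]
-8 → replaces -6 → [-15, -11, -8, -2]
Four tails, so the longest strictly decreasing subsequence of the original has length 4.

4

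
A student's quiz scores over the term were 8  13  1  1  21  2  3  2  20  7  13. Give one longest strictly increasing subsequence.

1, 2, 3, 7, 13

Patience tails give the LIS length; then backtrack through the dp parents:
8 → extends → [8]
13 → extends → [8, 13]
1 → replaces 8 → [1, 13]
1 → already a tail → [1, 13]
21 → extends → [1, 13, 21]
2 → replaces 13 → [1, 2, 21]
3 → replaces 21 → [1, 2, 3]
2 → already a tail → [1, 2, 3]
20 → extends → [1, 2, 3, 20]
7 → replaces 20 → [1, 2, 3, 7]
13 → extends → [1, 2, 3, 7, 13]
Length 5; one witness is 1, 2, 3, 7, 13.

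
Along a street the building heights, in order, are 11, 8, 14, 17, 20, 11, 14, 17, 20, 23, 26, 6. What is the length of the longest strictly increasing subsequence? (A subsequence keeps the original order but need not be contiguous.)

Track the smallest tail for each achievable length (strict):
11 → extends → [11]
8 → replaces 11 → [8]
14 → extends → [8, 14]
17 → extends → [8, 14, 17]
20 → extends → [8, 14, 17, 20]
11 → replaces 14 → [8, 11, 17, 20]
14 → replaces 17 → [8, 11, 14, 20]
17 → replaces 20 → [8, 11, 14, 17]
20 → extends → [8, 11, 14, 17, 20]
23 → extends → [8, 11, 14, 17, 20, 23]
26 → extends → [8, 11, 14, 17, 20, 23, 26]
6 → replaces 8 → [6, 11, 14, 17, 20, 23, 26]
Seven tails, so the longest strictly increasing subsequence has length 7 (e.g. 8, 11, 14, 17, 20, 23, 26).

7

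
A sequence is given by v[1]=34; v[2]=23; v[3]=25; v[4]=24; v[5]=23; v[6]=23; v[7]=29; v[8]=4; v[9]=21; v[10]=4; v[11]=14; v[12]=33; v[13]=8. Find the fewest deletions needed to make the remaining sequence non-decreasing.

Fewest deletions = n − (longest non-decreasing subsequence).
i:      1  2  3  4  5  6  7  8  9 10 11 12 13
v[i]:  34 23 25 24 23 23 29  4 21  4 14 33  8
dp:     1  1  2  2  2  3  4  1  2  2  3  5  3
max dp = 5, so deletions = 13 − 5 = 8.

8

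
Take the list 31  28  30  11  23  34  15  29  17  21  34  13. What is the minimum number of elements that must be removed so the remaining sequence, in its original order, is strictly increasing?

7

Fewest deletions = n − (longest strictly increasing subsequence).
i:      1  2  3  4  5  6  7  8  9 10 11 12
a[i]:  31 28 30 11 23 34 15 29 17 21 34 13
dp:     1  1  2  1  2  3  2  3  3  4  5  2
max dp = 5, so deletions = 12 − 5 = 7.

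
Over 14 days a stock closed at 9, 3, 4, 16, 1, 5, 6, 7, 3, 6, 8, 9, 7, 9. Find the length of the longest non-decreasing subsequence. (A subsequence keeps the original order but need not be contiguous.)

Track the smallest tail for each achievable length (allowing ties):
9 → extends → [9]
3 → replaces 9 → [3]
4 → extends → [3, 4]
16 → extends → [3, 4, 16]
1 → replaces 3 → [1, 4, 16]
5 → replaces 16 → [1, 4, 5]
6 → extends → [1, 4, 5, 6]
7 → extends → [1, 4, 5, 6, 7]
3 → replaces 4 → [1, 3, 5, 6, 7]
6 → replaces 7 → [1, 3, 5, 6, 6]
8 → extends → [1, 3, 5, 6, 6, 8]
9 → extends → [1, 3, 5, 6, 6, 8, 9]
7 → replaces 8 → [1, 3, 5, 6, 6, 7, 9]
9 → extends → [1, 3, 5, 6, 6, 7, 9, 9]
Eight tails, so the longest non-decreasing subsequence has length 8 (e.g. 3, 4, 5, 6, 7, 8, 9, 9).

8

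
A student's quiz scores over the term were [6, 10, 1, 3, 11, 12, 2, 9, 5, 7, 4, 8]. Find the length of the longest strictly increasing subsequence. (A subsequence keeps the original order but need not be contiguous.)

5

Track the smallest tail for each achievable length (strict):
6 → extends → [6]
10 → extends → [6, 10]
1 → replaces 6 → [1, 10]
3 → replaces 10 → [1, 3]
11 → extends → [1, 3, 11]
12 → extends → [1, 3, 11, 12]
2 → replaces 3 → [1, 2, 11, 12]
9 → replaces 11 → [1, 2, 9, 12]
5 → replaces 9 → [1, 2, 5, 12]
7 → replaces 12 → [1, 2, 5, 7]
4 → replaces 5 → [1, 2, 4, 7]
8 → extends → [1, 2, 4, 7, 8]
Five tails, so the longest strictly increasing subsequence has length 5 (e.g. 1, 3, 5, 7, 8).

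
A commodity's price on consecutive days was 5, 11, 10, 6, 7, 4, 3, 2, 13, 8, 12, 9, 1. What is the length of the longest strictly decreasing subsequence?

Let dp[i] be the longest strictly decreasing subsequence ending at i:
i:      1  2  3  4  5  6  7  8  9 10 11 12 13
a[i]:   5 11 10  6  7  4  3  2 13  8 12  9  1
dp:     1  1  2  3  3  4  5  6  1  3  2  3  7
Maximum is 7.

7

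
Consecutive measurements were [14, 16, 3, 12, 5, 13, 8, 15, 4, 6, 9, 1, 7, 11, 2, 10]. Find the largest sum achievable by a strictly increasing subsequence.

43

Let S[i] be the best sum of a strictly increasing subsequence ending at i:
i:      1  2  3  4  5  6  7  8  9 10 11 12 13 14 15 16
a[i]:  14 16  3 12  5 13  8 15  4  6  9  1  7 11  2 10
S:     14 30  3 15  8 28 16 43  7 14 25  1 21 36  3 35
Maximum is 43 (e.g. 3 + 12 + 13 + 15).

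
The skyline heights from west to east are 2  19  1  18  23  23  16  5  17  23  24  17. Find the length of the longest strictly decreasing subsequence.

Let dp[i] be the longest strictly decreasing subsequence ending at i:
i:      1  2  3  4  5  6  7  8  9 10 11 12
a[i]:   2 19  1 18 23 23 16  5 17 23 24 17
dp:     1  1  2  2  1  1  3  4  3  1  1  3
Maximum is 4.

4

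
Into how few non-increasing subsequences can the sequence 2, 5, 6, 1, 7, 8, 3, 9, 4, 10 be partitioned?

7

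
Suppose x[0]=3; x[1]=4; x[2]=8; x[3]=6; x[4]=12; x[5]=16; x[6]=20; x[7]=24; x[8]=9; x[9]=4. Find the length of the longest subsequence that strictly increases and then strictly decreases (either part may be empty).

inc[i] = longest strictly increasing subsequence ending at i; dec[i] = longest strictly decreasing subsequence starting at i:
i:      0  1  2  3  4  5  6  7  8  9
x[i]:   3  4  8  6 12 16 20 24  9  4
inc:    1  2  3  3  4  5  6  7  4  2
dec:    1  1  3  2  3  3  3  3  2  1
Best peak at i=7 (value 24): inc=7, dec=3, length 7+3−1 = 9.

9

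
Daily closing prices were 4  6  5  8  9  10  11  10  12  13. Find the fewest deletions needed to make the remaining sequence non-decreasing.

Fewest deletions = n − (longest non-decreasing subsequence).
i:      1  2  3  4  5  6  7  8  9 10
a[i]:   4  6  5  8  9 10 11 10 12 13
dp:     1  2  2  3  4  5  6  6  7  8
max dp = 8, so deletions = 10 − 8 = 2.

2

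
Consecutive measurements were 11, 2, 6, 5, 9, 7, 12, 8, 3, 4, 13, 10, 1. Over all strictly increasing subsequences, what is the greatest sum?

Let S[i] be the best sum of a strictly increasing subsequence ending at i:
i:      1  2  3  4  5  6  7  8  9 10 11 12 13
a[i]:  11  2  6  5  9  7 12  8  3  4 13 10  1
S:     11  2  8  7 17 15 29 23  5  9 42 33  1
Maximum is 42 (e.g. 2 + 6 + 9 + 12 + 13).

42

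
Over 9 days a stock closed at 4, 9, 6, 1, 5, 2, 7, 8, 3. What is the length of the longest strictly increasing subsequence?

4

Track the smallest tail for each achievable length (strict):
4 → extends → [4]
9 → extends → [4, 9]
6 → replaces 9 → [4, 6]
1 → replaces 4 → [1, 6]
5 → replaces 6 → [1, 5]
2 → replaces 5 → [1, 2]
7 → extends → [1, 2, 7]
8 → extends → [1, 2, 7, 8]
3 → replaces 7 → [1, 2, 3, 8]
Four tails, so the longest strictly increasing subsequence has length 4 (e.g. 4, 6, 7, 8).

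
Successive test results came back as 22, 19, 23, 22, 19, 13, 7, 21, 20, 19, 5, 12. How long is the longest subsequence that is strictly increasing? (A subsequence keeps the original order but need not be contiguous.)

Let dp[i] be the length of the longest such subsequence ending at index i:
i:      1  2  3  4  5  6  7  8  9 10 11 12
a[i]:  22 19 23 22 19 13  7 21 20 19  5 12
dp:     1  1  2  2  1  1  1  2  2  2  1  2
Maximum dp value is 2.

2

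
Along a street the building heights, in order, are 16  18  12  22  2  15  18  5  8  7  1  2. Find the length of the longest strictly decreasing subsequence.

Let dp[i] be the longest strictly decreasing subsequence ending at i:
i:      1  2  3  4  5  6  7  8  9 10 11 12
a[i]:  16 18 12 22  2 15 18  5  8  7  1  2
dp:     1  1  2  1  3  2  2  3  3  4  5  5
Maximum is 5.

5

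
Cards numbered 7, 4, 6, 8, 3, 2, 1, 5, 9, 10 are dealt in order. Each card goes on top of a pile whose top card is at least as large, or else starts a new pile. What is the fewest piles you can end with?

Place each on the leftmost legal pile:
7 → new pile 1 (tops now [7])
4 → pile 1 (tops now [4])
6 → new pile 2 (tops now [4, 6])
8 → new pile 3 (tops now [4, 6, 8])
3 → pile 1 (tops now [3, 6, 8])
2 → pile 1 (tops now [2, 6, 8])
1 → pile 1 (tops now [1, 6, 8])
5 → pile 2 (tops now [1, 5, 8])
9 → new pile 4 (tops now [1, 5, 8, 9])
10 → new pile 5 (tops now [1, 5, 8, 9, 10])
Five piles.

5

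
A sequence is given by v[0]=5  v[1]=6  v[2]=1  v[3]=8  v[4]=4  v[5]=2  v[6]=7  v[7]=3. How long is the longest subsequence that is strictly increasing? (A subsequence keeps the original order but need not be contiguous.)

3

Let dp[i] be the length of the longest such subsequence ending at index i:
i:     0 1 2 3 4 5 6 7
v[i]:  5 6 1 8 4 2 7 3
dp:    1 2 1 3 2 2 3 3
Maximum dp value is 3.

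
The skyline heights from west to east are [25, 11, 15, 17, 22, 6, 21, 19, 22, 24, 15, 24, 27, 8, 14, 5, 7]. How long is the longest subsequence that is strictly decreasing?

Negate each value so 'decreasing' becomes 'increasing', then run patience tails on the negated sequence:
-25 → extends → [-25]
-11 → extends → [-25, -11]
-15 → replaces -11 → [-25, -15]
-17 → replaces -15 → [-25, -17]
-22 → replaces -17 → [-25, -22]
-6 → extends → [-25, -22, -6]
-21 → replaces -6 → [-25, -22, -21]
-19 → extends → [-25, -22, -21, -19]
-22 → already a tail → [-25, -22, -21, -19]
-24 → replaces -22 → [-25, -24, -21, -19]
-15 → extends → [-25, -24, -21, -19, -15]
-24 → already a tail → [-25, -24, -21, -19, -15]
-27 → replaces -25 → [-27, -24, -21, -19, -15]
-8 → extends → [-27, -24, -21, -19, -15, -8]
-14 → replaces -8 → [-27, -24, -21, -19, -15, -14]
-5 → extends → [-27, -24, -21, -19, -15, -14, -5]
-7 → replaces -5 → [-27, -24, -21, -19, -15, -14, -7]
Seven tails, so the longest strictly decreasing subsequence of the original has length 7.

7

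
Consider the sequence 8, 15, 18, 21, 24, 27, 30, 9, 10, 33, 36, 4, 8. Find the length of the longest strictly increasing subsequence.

9

Let dp[i] be the length of the longest such subsequence ending at index i:
i:      1  2  3  4  5  6  7  8  9 10 11 12 13
a[i]:   8 15 18 21 24 27 30  9 10 33 36  4  8
dp:     1  2  3  4  5  6  7  2  3  8  9  1  2
Maximum dp value is 9.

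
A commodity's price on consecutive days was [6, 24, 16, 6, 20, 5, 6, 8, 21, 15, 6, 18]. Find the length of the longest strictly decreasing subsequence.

Negate each value so 'decreasing' becomes 'increasing', then run patience tails on the negated sequence:
-6 → extends → [-6]
-24 → replaces -6 → [-24]
-16 → extends → [-24, -16]
-6 → extends → [-24, -16, -6]
-20 → replaces -16 → [-24, -20, -6]
-5 → extends → [-24, -20, -6, -5]
-6 → already a tail → [-24, -20, -6, -5]
-8 → replaces -6 → [-24, -20, -8, -5]
-21 → replaces -20 → [-24, -21, -8, -5]
-15 → replaces -8 → [-24, -21, -15, -5]
-6 → replaces -5 → [-24, -21, -15, -6]
-18 → replaces -15 → [-24, -21, -18, -6]
Four tails, so the longest strictly decreasing subsequence of the original has length 4.

4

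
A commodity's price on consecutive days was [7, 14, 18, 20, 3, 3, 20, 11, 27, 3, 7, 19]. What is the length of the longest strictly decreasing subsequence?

3

Negate each value so 'decreasing' becomes 'increasing', then run patience tails on the negated sequence:
-7 → extends → [-7]
-14 → replaces -7 → [-14]
-18 → replaces -14 → [-18]
-20 → replaces -18 → [-20]
-3 → extends → [-20, -3]
-3 → already a tail → [-20, -3]
-20 → already a tail → [-20, -3]
-11 → replaces -3 → [-20, -11]
-27 → replaces -20 → [-27, -11]
-3 → extends → [-27, -11, -3]
-7 → replaces -3 → [-27, -11, -7]
-19 → replaces -11 → [-27, -19, -7]
Three tails, so the longest strictly decreasing subsequence of the original has length 3.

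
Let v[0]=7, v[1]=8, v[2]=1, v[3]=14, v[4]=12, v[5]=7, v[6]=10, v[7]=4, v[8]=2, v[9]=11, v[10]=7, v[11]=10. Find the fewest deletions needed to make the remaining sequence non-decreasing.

8

Fewest deletions = n − (longest non-decreasing subsequence).
Patience tails:
7 → extends → [7]
8 → extends → [7, 8]
1 → replaces 7 → [1, 8]
14 → extends → [1, 8, 14]
12 → replaces 14 → [1, 8, 12]
7 → replaces 8 → [1, 7, 12]
10 → replaces 12 → [1, 7, 10]
4 → replaces 7 → [1, 4, 10]
2 → replaces 4 → [1, 2, 10]
11 → extends → [1, 2, 10, 11]
7 → replaces 10 → [1, 2, 7, 11]
10 → replaces 11 → [1, 2, 7, 10]
Longest non-decreasing subsequence has length 4, so deletions = 12 − 4 = 8.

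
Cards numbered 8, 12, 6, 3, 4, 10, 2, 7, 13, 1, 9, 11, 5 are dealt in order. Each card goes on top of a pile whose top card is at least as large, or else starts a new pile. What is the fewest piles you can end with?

5

Place each on the leftmost legal pile:
8 → new pile 1 (tops now [8])
12 → new pile 2 (tops now [8, 12])
6 → pile 1 (tops now [6, 12])
3 → pile 1 (tops now [3, 12])
4 → pile 2 (tops now [3, 4])
10 → new pile 3 (tops now [3, 4, 10])
2 → pile 1 (tops now [2, 4, 10])
7 → pile 3 (tops now [2, 4, 7])
13 → new pile 4 (tops now [2, 4, 7, 13])
1 → pile 1 (tops now [1, 4, 7, 13])
9 → pile 4 (tops now [1, 4, 7, 9])
11 → new pile 5 (tops now [1, 4, 7, 9, 11])
5 → pile 3 (tops now [1, 4, 5, 9, 11])
Five piles.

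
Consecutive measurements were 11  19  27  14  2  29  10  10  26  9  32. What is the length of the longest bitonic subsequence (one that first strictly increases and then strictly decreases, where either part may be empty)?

6

inc[i] = longest strictly increasing subsequence ending at i; dec[i] = longest strictly decreasing subsequence starting at i:
i:      1  2  3  4  5  6  7  8  9 10 11
a[i]:  11 19 27 14  2 29 10 10 26  9 32
inc:    1  2  3  2  1  4  2  2  3  2  5
dec:    3  4  4  3  1  3  2  2  2  1  1
Best peak at i=3 (value 27): inc=3, dec=4, length 3+4−1 = 6.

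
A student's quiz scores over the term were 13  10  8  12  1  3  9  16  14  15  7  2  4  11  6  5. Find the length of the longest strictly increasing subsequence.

5

Track the smallest tail for each achievable length (strict):
13 → extends → [13]
10 → replaces 13 → [10]
8 → replaces 10 → [8]
12 → extends → [8, 12]
1 → replaces 8 → [1, 12]
3 → replaces 12 → [1, 3]
9 → extends → [1, 3, 9]
16 → extends → [1, 3, 9, 16]
14 → replaces 16 → [1, 3, 9, 14]
15 → extends → [1, 3, 9, 14, 15]
7 → replaces 9 → [1, 3, 7, 14, 15]
2 → replaces 3 → [1, 2, 7, 14, 15]
4 → replaces 7 → [1, 2, 4, 14, 15]
11 → replaces 14 → [1, 2, 4, 11, 15]
6 → replaces 11 → [1, 2, 4, 6, 15]
5 → replaces 6 → [1, 2, 4, 5, 15]
Five tails, so the longest strictly increasing subsequence has length 5 (e.g. 1, 3, 9, 14, 15).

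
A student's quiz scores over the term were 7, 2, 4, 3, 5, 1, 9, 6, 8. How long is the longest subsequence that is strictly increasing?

5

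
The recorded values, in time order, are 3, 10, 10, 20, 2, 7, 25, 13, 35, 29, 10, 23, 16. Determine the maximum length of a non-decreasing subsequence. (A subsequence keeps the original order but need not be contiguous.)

6

Let dp[i] be the length of the longest such subsequence ending at index i:
i:      1  2  3  4  5  6  7  8  9 10 11 12 13
a[i]:   3 10 10 20  2  7 25 13 35 29 10 23 16
dp:     1  2  3  4  1  2  5  4  6  6  4  5  5
Maximum dp value is 6.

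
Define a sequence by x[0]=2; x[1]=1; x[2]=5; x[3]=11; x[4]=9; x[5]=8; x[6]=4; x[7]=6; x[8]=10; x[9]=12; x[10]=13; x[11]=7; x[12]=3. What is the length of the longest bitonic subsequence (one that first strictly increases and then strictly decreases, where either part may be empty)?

inc[i] = longest strictly increasing subsequence ending at i; dec[i] = longest strictly decreasing subsequence starting at i:
i:      0  1  2  3  4  5  6  7  8  9 10 11 12
x[i]:   2  1  5 11  9  8  4  6 10 12 13  7  3
inc:    1  1  2  3  3  3  2  3  4  5  6  4  2
dec:    2  1  3  5  4  3  2  2  3  3  3  2  1
Best peak at i=10 (value 13): inc=6, dec=3, length 6+3−1 = 8.

8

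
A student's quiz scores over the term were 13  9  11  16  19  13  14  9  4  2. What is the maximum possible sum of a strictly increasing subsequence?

55

Let S[i] be the best sum of a strictly increasing subsequence ending at i:
i:      1  2  3  4  5  6  7  8  9 10
a[i]:  13  9 11 16 19 13 14  9  4  2
S:     13  9 20 36 55 33 47  9  4  2
Maximum is 55 (e.g. 9 + 11 + 16 + 19).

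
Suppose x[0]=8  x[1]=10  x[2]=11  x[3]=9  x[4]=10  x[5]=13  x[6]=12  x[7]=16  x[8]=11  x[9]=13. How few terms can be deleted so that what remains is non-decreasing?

Fewest deletions = n − (longest non-decreasing subsequence).
Patience tails:
8 → extends → [8]
10 → extends → [8, 10]
11 → extends → [8, 10, 11]
9 → replaces 10 → [8, 9, 11]
10 → replaces 11 → [8, 9, 10]
13 → extends → [8, 9, 10, 13]
12 → replaces 13 → [8, 9, 10, 12]
16 → extends → [8, 9, 10, 12, 16]
11 → replaces 12 → [8, 9, 10, 11, 16]
13 → replaces 16 → [8, 9, 10, 11, 13]
Longest non-decreasing subsequence has length 5, so deletions = 10 − 5 = 5.

5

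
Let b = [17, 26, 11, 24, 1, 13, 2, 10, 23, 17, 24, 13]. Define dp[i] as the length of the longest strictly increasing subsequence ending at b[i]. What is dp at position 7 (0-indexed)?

3

dp[i] = 1 + max{dp[j] : j<i, b[j]<b[i]} (or 1 if no such j):
i:      0  1  2  3  4  5  6  7  8  9 10 11
b[i]:  17 26 11 24  1 13  2 10 23 17 24 13
dp:     1  2  1  2  1  2  2  3  4  4  5  4
At index 7 the value is 3.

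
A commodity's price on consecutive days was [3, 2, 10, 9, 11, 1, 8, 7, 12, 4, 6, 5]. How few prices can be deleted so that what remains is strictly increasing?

Fewest deletions = n − (longest strictly increasing subsequence).
i:      1  2  3  4  5  6  7  8  9 10 11 12
a[i]:   3  2 10  9 11  1  8  7 12  4  6  5
dp:     1  1  2  2  3  1  2  2  4  2  3  3
max dp = 4, so deletions = 12 − 4 = 8.

8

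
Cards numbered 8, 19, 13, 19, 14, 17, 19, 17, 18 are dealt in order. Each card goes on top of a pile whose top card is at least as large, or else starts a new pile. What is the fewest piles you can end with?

Place each on the leftmost legal pile:
8 → new pile 1 (tops now [8])
19 → new pile 2 (tops now [8, 19])
13 → pile 2 (tops now [8, 13])
19 → new pile 3 (tops now [8, 13, 19])
14 → pile 3 (tops now [8, 13, 14])
17 → new pile 4 (tops now [8, 13, 14, 17])
19 → new pile 5 (tops now [8, 13, 14, 17, 19])
17 → pile 4 (tops now [8, 13, 14, 17, 19])
18 → pile 5 (tops now [8, 13, 14, 17, 18])
Five piles.

5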